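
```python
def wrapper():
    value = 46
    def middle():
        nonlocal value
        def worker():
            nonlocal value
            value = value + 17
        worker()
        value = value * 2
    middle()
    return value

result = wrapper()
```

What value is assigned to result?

Step 1: value = 46.
Step 2: worker() adds 17: value = 46 + 17 = 63.
Step 3: middle() doubles: value = 63 * 2 = 126.
Step 4: result = 126

The answer is 126.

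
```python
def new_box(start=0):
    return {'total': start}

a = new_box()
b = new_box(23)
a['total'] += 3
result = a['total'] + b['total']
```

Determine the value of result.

Step 1: new_box() returns a new dict each call (immutable default 0).
Step 2: a = {'total': 0}, b = {'total': 23}.
Step 3: a['total'] += 3 = 3. result = 3 + 23 = 26

The answer is 26.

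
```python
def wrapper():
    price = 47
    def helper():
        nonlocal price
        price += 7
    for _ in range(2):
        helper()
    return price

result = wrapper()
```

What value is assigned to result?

Step 1: price = 47.
Step 2: helper() is called 2 times in a loop, each adding 7 via nonlocal.
Step 3: price = 47 + 7 * 2 = 61

The answer is 61.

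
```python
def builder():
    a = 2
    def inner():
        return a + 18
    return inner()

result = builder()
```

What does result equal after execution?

Step 1: builder() defines a = 2.
Step 2: inner() reads a = 2 from enclosing scope, returns 2 + 18 = 20.
Step 3: result = 20

The answer is 20.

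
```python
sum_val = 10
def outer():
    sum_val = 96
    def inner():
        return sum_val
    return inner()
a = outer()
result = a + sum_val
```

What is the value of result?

Step 1: outer() has local sum_val = 96. inner() reads from enclosing.
Step 2: outer() returns 96. Global sum_val = 10 unchanged.
Step 3: result = 96 + 10 = 106

The answer is 106.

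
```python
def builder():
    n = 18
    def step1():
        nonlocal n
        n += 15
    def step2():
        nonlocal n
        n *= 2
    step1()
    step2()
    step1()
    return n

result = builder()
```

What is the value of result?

Step 1: n = 18.
Step 2: step1(): n = 18 + 15 = 33.
Step 3: step2(): n = 33 * 2 = 66.
Step 4: step1(): n = 66 + 15 = 81. result = 81

The answer is 81.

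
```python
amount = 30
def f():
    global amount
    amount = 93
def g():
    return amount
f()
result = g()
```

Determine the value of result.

Step 1: amount = 30.
Step 2: f() sets global amount = 93.
Step 3: g() reads global amount = 93. result = 93

The answer is 93.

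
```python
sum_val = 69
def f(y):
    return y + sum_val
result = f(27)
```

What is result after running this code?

Step 1: sum_val = 69 is defined globally.
Step 2: f(27) uses parameter y = 27 and looks up sum_val from global scope = 69.
Step 3: result = 27 + 69 = 96

The answer is 96.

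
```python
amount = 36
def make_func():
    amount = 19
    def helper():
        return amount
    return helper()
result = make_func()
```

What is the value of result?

Step 1: amount = 36 globally, but make_func() defines amount = 19 locally.
Step 2: helper() looks up amount. Not in local scope, so checks enclosing scope (make_func) and finds amount = 19.
Step 3: result = 19

The answer is 19.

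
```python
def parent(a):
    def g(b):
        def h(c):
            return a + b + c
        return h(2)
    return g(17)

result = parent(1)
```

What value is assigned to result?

Step 1: a = 1, b = 17, c = 2 across three nested scopes.
Step 2: h() accesses all three via LEGB rule.
Step 3: result = 1 + 17 + 2 = 20

The answer is 20.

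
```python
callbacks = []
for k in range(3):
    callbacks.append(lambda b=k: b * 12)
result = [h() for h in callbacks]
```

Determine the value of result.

Step 1: Default arg b=k captures k at each iteration.
Step 2: callbacks[k] has b defaulting to k, returns k * 12.
Step 3: result = [0, 12, 24]

The answer is [0, 12, 24].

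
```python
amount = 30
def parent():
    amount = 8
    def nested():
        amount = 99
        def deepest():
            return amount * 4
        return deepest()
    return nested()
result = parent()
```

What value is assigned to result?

Step 1: deepest() looks up amount through LEGB: not local, finds amount = 99 in enclosing nested().
Step 2: Returns 99 * 4 = 396.
Step 3: result = 396

The answer is 396.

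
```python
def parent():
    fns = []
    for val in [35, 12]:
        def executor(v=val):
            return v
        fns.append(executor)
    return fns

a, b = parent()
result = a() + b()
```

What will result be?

Step 1: Default argument v=val captures val at each iteration.
Step 2: a() returns 35 (captured at first iteration), b() returns 12 (captured at second).
Step 3: result = 35 + 12 = 47

The answer is 47.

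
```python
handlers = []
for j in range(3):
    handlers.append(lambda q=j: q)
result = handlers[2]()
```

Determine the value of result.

Step 1: Default argument q=j captures j's value at each iteration.
Step 2: handlers[2] captured q = 2 when j was 2.
Step 3: result = 2

The answer is 2.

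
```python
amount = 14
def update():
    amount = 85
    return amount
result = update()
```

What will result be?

Step 1: Global amount = 14.
Step 2: update() creates local amount = 85, shadowing the global.
Step 3: Returns local amount = 85. result = 85

The answer is 85.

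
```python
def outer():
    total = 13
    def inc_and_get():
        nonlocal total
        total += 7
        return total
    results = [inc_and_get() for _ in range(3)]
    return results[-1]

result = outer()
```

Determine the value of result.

Step 1: total = 13.
Step 2: Three calls to inc_and_get(), each adding 7.
Step 3: Last value = 13 + 7 * 3 = 34

The answer is 34.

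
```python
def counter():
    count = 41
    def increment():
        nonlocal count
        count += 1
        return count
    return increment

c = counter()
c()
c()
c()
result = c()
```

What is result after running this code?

Step 1: counter() creates closure with count = 41.
Step 2: Each c() call increments count via nonlocal. After 4 calls: 41 + 4 = 45.
Step 3: result = 45

The answer is 45.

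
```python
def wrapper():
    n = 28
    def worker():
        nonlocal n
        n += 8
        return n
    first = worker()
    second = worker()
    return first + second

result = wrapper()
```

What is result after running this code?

Step 1: n starts at 28.
Step 2: First call: n = 28 + 8 = 36, returns 36.
Step 3: Second call: n = 36 + 8 = 44, returns 44.
Step 4: result = 36 + 44 = 80

The answer is 80.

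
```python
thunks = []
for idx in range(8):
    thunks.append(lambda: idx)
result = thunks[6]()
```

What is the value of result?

Step 1: The loop creates 8 lambdas, all referencing the same variable idx.
Step 2: After the loop, idx = 7 (final value).
Step 3: thunks[6]() looks up idx at call time and finds 7. This is the late binding gotcha. result = 7

The answer is 7.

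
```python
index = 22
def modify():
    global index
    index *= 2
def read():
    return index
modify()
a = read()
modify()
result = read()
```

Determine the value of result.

Step 1: index = 22.
Step 2: First modify(): index = 22 * 2 = 44.
Step 3: Second modify(): index = 44 * 2 = 88.
Step 4: read() returns 88

The answer is 88.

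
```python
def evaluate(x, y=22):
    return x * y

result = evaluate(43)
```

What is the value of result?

Step 1: evaluate(43) uses default y = 22.
Step 2: Returns 43 * 22 = 946.
Step 3: result = 946

The answer is 946.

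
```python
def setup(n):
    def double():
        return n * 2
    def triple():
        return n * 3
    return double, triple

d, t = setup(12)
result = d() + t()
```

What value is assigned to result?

Step 1: Both closures capture the same n = 12.
Step 2: d() = 12 * 2 = 24, t() = 12 * 3 = 36.
Step 3: result = 24 + 36 = 60

The answer is 60.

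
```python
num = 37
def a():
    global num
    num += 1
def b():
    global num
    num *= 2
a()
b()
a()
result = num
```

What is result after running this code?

Step 1: num = 37.
Step 2: a(): num = 37 + 1 = 38.
Step 3: b(): num = 38 * 2 = 76.
Step 4: a(): num = 76 + 1 = 77

The answer is 77.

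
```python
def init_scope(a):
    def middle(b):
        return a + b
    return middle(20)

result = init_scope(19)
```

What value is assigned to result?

Step 1: init_scope(19) passes a = 19.
Step 2: middle(20) has b = 20, reads a = 19 from enclosing.
Step 3: result = 19 + 20 = 39

The answer is 39.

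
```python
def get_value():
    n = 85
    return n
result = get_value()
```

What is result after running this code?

Step 1: get_value() defines n = 85 in its local scope.
Step 2: return n finds the local variable n = 85.
Step 3: result = 85

The answer is 85.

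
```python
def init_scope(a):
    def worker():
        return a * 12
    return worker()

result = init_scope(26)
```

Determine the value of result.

Step 1: init_scope(26) binds parameter a = 26.
Step 2: worker() accesses a = 26 from enclosing scope.
Step 3: result = 26 * 12 = 312

The answer is 312.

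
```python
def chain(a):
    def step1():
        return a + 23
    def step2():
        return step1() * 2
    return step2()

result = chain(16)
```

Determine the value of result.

Step 1: chain(16) captures a = 16.
Step 2: step2() calls step1() which returns 16 + 23 = 39.
Step 3: step2() returns 39 * 2 = 78

The answer is 78.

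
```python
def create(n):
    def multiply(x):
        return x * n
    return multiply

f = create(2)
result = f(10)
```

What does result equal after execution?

Step 1: create(2) returns multiply closure with n = 2.
Step 2: f(10) computes 10 * 2 = 20.
Step 3: result = 20

The answer is 20.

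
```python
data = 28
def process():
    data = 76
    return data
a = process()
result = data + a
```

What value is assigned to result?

Step 1: Global data = 28. process() returns local data = 76.
Step 2: a = 76. Global data still = 28.
Step 3: result = 28 + 76 = 104

The answer is 104.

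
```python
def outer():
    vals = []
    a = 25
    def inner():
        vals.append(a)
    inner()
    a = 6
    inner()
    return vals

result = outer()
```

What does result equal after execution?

Step 1: a = 25. inner() appends current a to vals.
Step 2: First inner(): appends 25. Then a = 6.
Step 3: Second inner(): appends 6 (closure sees updated a). result = [25, 6]

The answer is [25, 6].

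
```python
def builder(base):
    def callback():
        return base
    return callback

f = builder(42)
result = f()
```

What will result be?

Step 1: builder(42) creates closure capturing base = 42.
Step 2: f() returns the captured base = 42.
Step 3: result = 42

The answer is 42.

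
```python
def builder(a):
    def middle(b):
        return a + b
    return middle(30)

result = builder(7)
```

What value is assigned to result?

Step 1: builder(7) passes a = 7.
Step 2: middle(30) has b = 30, reads a = 7 from enclosing.
Step 3: result = 7 + 30 = 37

The answer is 37.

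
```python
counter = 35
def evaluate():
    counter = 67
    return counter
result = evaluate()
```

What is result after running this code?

Step 1: Global counter = 35.
Step 2: evaluate() creates local counter = 67, shadowing the global.
Step 3: Returns local counter = 67. result = 67

The answer is 67.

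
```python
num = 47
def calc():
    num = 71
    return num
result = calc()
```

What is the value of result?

Step 1: Global num = 47.
Step 2: calc() creates local num = 71, shadowing the global.
Step 3: Returns local num = 71. result = 71

The answer is 71.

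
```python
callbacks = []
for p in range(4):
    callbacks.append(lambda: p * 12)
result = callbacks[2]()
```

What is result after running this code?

Step 1: All lambdas reference the same variable p (late binding).
Step 2: After the loop, p = 3. Every lambda returns p * 12.
Step 3: callbacks[2]() = 3 * 12 = 36

The answer is 36.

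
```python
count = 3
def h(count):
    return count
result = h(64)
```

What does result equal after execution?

Step 1: Global count = 3.
Step 2: h(64) takes parameter count = 64, which shadows the global.
Step 3: result = 64

The answer is 64.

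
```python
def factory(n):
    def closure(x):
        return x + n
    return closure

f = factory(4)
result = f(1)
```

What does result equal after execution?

Step 1: factory(4) creates a closure that captures n = 4.
Step 2: f(1) calls the closure with x = 1, returning 1 + 4 = 5.
Step 3: result = 5

The answer is 5.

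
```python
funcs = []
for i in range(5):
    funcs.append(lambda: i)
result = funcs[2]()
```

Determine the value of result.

Step 1: The loop creates 5 lambdas, all referencing the same variable i.
Step 2: After the loop, i = 4 (final value).
Step 3: funcs[2]() looks up i at call time and finds 4. This is the late binding gotcha. result = 4

The answer is 4.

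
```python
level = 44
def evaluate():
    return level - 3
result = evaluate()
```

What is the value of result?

Step 1: level = 44 is defined globally.
Step 2: evaluate() looks up level from global scope = 44, then computes 44 - 3 = 41.
Step 3: result = 41

The answer is 41.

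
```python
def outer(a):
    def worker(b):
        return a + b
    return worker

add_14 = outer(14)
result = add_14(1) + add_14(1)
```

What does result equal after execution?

Step 1: add_14 captures a = 14.
Step 2: add_14(1) = 14 + 1 = 15, called twice.
Step 3: result = 15 + 15 = 30

The answer is 30.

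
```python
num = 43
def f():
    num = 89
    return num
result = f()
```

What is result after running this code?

Step 1: Global num = 43.
Step 2: f() creates local num = 89, shadowing the global.
Step 3: Returns local num = 89. result = 89

The answer is 89.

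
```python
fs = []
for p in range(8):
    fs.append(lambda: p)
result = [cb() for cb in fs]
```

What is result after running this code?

Step 1: All 8 lambdas share the same variable p.
Step 2: After the loop, p = 7.
Step 3: Each call returns 7. result = [7, 7, 7, 7, 7, 7, 7, 7]

The answer is [7, 7, 7, 7, 7, 7, 7, 7].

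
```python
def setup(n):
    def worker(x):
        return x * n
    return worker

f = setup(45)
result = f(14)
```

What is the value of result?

Step 1: setup(45) creates a closure capturing n = 45.
Step 2: f(14) computes 14 * 45 = 630.
Step 3: result = 630

The answer is 630.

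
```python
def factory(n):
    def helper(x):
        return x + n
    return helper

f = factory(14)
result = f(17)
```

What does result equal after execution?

Step 1: factory(14) creates a closure that captures n = 14.
Step 2: f(17) calls the closure with x = 17, returning 17 + 14 = 31.
Step 3: result = 31

The answer is 31.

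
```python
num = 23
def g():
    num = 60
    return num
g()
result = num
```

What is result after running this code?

Step 1: Global num = 23.
Step 2: g() creates local num = 60 (shadow, not modification).
Step 3: After g() returns, global num is unchanged. result = 23

The answer is 23.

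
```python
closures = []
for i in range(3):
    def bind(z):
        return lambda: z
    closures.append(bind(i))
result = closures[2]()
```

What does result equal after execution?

Step 1: bind(i) creates a new scope capturing z = i at call time.
Step 2: closures[2] = bind(2), so its lambda captures z = 2.
Step 3: result = 2 (closure factory fixes late binding)

The answer is 2.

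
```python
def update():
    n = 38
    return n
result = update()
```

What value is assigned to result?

Step 1: update() defines n = 38 in its local scope.
Step 2: return n finds the local variable n = 38.
Step 3: result = 38

The answer is 38.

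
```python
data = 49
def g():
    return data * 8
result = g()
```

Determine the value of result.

Step 1: data = 49 is defined globally.
Step 2: g() looks up data from global scope = 49, then computes 49 * 8 = 392.
Step 3: result = 392

The answer is 392.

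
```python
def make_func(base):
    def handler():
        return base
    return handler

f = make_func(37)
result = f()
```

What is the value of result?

Step 1: make_func(37) creates closure capturing base = 37.
Step 2: f() returns the captured base = 37.
Step 3: result = 37

The answer is 37.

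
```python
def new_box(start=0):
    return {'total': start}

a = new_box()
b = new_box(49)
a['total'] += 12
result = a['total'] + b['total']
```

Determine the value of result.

Step 1: new_box() returns a new dict each call (immutable default 0).
Step 2: a = {'total': 0}, b = {'total': 49}.
Step 3: a['total'] += 12 = 12. result = 12 + 49 = 61

The answer is 61.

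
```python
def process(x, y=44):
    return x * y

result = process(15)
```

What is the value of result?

Step 1: process(15) uses default y = 44.
Step 2: Returns 15 * 44 = 660.
Step 3: result = 660

The answer is 660.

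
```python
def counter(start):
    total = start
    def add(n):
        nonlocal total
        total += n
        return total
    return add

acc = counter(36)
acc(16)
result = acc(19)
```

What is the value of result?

Step 1: counter(36) creates closure with total = 36.
Step 2: First acc(16): total = 36 + 16 = 52.
Step 3: Second acc(19): total = 52 + 19 = 71. result = 71

The answer is 71.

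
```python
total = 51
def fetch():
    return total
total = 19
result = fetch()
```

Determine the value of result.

Step 1: total is first set to 51, then reassigned to 19.
Step 2: fetch() is called after the reassignment, so it looks up the current global total = 19.
Step 3: result = 19

The answer is 19.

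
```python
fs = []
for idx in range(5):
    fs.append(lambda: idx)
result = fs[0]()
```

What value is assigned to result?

Step 1: The loop creates 5 lambdas, all referencing the same variable idx.
Step 2: After the loop, idx = 4 (final value).
Step 3: fs[0]() looks up idx at call time and finds 4. This is the late binding gotcha. result = 4

The answer is 4.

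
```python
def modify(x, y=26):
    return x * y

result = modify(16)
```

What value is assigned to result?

Step 1: modify(16) uses default y = 26.
Step 2: Returns 16 * 26 = 416.
Step 3: result = 416

The answer is 416.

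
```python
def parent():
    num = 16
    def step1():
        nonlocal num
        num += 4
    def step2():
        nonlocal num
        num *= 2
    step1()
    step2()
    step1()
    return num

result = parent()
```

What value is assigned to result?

Step 1: num = 16.
Step 2: step1(): num = 16 + 4 = 20.
Step 3: step2(): num = 20 * 2 = 40.
Step 4: step1(): num = 40 + 4 = 44. result = 44

The answer is 44.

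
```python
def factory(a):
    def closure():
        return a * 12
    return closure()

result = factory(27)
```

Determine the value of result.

Step 1: factory(27) binds parameter a = 27.
Step 2: closure() accesses a = 27 from enclosing scope.
Step 3: result = 27 * 12 = 324

The answer is 324.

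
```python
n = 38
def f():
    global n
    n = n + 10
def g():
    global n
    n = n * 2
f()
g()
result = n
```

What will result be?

Step 1: n = 38.
Step 2: f() adds 10: n = 38 + 10 = 48.
Step 3: g() doubles: n = 48 * 2 = 96.
Step 4: result = 96

The answer is 96.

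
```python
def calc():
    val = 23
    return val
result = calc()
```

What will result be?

Step 1: calc() defines val = 23 in its local scope.
Step 2: return val finds the local variable val = 23.
Step 3: result = 23

The answer is 23.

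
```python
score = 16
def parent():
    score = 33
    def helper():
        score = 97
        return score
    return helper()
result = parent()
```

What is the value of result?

Step 1: Three scopes define score: global (16), parent (33), helper (97).
Step 2: helper() has its own local score = 97, which shadows both enclosing and global.
Step 3: result = 97 (local wins in LEGB)

The answer is 97.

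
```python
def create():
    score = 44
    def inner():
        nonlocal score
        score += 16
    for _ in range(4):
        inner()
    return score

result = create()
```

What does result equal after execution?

Step 1: score = 44.
Step 2: inner() is called 4 times in a loop, each adding 16 via nonlocal.
Step 3: score = 44 + 16 * 4 = 108

The answer is 108.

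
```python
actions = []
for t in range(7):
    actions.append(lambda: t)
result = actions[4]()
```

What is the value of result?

Step 1: The loop creates 7 lambdas, all referencing the same variable t.
Step 2: After the loop, t = 6 (final value).
Step 3: actions[4]() looks up t at call time and finds 6. This is the late binding gotcha. result = 6

The answer is 6.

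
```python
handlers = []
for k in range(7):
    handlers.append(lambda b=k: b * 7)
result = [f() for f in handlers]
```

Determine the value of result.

Step 1: Default arg b=k captures k at each iteration.
Step 2: handlers[k] has b defaulting to k, returns k * 7.
Step 3: result = [0, 7, 14, 21, 28, 35, 42]

The answer is [0, 7, 14, 21, 28, 35, 42].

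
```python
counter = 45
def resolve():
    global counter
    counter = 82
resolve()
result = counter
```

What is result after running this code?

Step 1: counter = 45 globally.
Step 2: resolve() declares global counter and sets it to 82.
Step 3: After resolve(), global counter = 82. result = 82

The answer is 82.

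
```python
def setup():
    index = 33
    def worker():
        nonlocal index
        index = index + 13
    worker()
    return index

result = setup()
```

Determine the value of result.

Step 1: setup() sets index = 33.
Step 2: worker() uses nonlocal to modify index in setup's scope: index = 33 + 13 = 46.
Step 3: setup() returns the modified index = 46

The answer is 46.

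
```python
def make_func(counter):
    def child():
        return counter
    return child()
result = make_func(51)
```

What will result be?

Step 1: make_func(51) binds parameter counter = 51.
Step 2: child() looks up counter in enclosing scope and finds the parameter counter = 51.
Step 3: result = 51

The answer is 51.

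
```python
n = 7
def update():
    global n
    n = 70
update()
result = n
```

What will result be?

Step 1: n = 7 globally.
Step 2: update() declares global n and sets it to 70.
Step 3: After update(), global n = 70. result = 70

The answer is 70.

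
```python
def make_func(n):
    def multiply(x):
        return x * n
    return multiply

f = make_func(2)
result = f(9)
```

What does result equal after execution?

Step 1: make_func(2) returns multiply closure with n = 2.
Step 2: f(9) computes 9 * 2 = 18.
Step 3: result = 18

The answer is 18.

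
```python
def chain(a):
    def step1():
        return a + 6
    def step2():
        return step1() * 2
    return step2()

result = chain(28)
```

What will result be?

Step 1: chain(28) captures a = 28.
Step 2: step2() calls step1() which returns 28 + 6 = 34.
Step 3: step2() returns 34 * 2 = 68

The answer is 68.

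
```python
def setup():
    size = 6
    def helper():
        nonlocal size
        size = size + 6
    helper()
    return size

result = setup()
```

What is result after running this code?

Step 1: setup() sets size = 6.
Step 2: helper() uses nonlocal to modify size in setup's scope: size = 6 + 6 = 12.
Step 3: setup() returns the modified size = 12

The answer is 12.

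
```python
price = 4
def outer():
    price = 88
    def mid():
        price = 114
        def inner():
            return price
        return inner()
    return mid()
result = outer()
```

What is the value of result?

Step 1: Three levels of shadowing: global 4, outer 88, mid 114.
Step 2: inner() finds price = 114 in enclosing mid() scope.
Step 3: result = 114

The answer is 114.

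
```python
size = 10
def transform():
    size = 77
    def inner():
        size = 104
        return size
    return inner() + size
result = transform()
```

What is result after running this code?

Step 1: transform() has local size = 77. inner() has local size = 104.
Step 2: inner() returns its local size = 104.
Step 3: transform() returns 104 + its own size (77) = 181

The answer is 181.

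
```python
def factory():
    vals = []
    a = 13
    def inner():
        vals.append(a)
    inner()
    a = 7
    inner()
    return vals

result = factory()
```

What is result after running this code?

Step 1: a = 13. inner() appends current a to vals.
Step 2: First inner(): appends 13. Then a = 7.
Step 3: Second inner(): appends 7 (closure sees updated a). result = [13, 7]

The answer is [13, 7].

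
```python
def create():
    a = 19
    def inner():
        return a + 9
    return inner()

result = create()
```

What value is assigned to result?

Step 1: create() defines a = 19.
Step 2: inner() reads a = 19 from enclosing scope, returns 19 + 9 = 28.
Step 3: result = 28

The answer is 28.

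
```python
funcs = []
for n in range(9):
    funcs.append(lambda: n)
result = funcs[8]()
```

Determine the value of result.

Step 1: The loop creates 9 lambdas, all referencing the same variable n.
Step 2: After the loop, n = 8 (final value).
Step 3: funcs[8]() looks up n at call time and finds 8. This is the late binding gotcha. result = 8

The answer is 8.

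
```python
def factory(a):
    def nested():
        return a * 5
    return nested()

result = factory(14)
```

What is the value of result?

Step 1: factory(14) binds parameter a = 14.
Step 2: nested() accesses a = 14 from enclosing scope.
Step 3: result = 14 * 5 = 70

The answer is 70.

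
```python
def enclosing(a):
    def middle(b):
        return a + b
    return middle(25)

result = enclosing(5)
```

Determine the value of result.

Step 1: enclosing(5) passes a = 5.
Step 2: middle(25) has b = 25, reads a = 5 from enclosing.
Step 3: result = 5 + 25 = 30

The answer is 30.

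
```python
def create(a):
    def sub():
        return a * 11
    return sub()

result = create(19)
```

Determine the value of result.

Step 1: create(19) binds parameter a = 19.
Step 2: sub() accesses a = 19 from enclosing scope.
Step 3: result = 19 * 11 = 209

The answer is 209.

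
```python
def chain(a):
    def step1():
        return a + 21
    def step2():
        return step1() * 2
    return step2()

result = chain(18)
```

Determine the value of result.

Step 1: chain(18) captures a = 18.
Step 2: step2() calls step1() which returns 18 + 21 = 39.
Step 3: step2() returns 39 * 2 = 78

The answer is 78.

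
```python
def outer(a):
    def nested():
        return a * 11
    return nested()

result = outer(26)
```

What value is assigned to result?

Step 1: outer(26) binds parameter a = 26.
Step 2: nested() accesses a = 26 from enclosing scope.
Step 3: result = 26 * 11 = 286

The answer is 286.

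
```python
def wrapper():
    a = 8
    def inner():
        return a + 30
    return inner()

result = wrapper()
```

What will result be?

Step 1: wrapper() defines a = 8.
Step 2: inner() reads a = 8 from enclosing scope, returns 8 + 30 = 38.
Step 3: result = 38

The answer is 38.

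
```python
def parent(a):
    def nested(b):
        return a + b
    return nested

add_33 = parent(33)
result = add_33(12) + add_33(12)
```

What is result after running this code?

Step 1: add_33 captures a = 33.
Step 2: add_33(12) = 33 + 12 = 45, called twice.
Step 3: result = 45 + 45 = 90

The answer is 90.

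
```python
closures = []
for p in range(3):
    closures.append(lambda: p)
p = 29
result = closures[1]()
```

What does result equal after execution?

Step 1: Lambdas capture the variable p by reference, not by value.
Step 2: After the loop, p is reassigned to 29.
Step 3: closures[1]() looks up the current p = 29. result = 29

The answer is 29.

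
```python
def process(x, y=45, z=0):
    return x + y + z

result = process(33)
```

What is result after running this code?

Step 1: process(33) uses defaults y = 45, z = 0.
Step 2: Returns 33 + 45 + 0 = 78.
Step 3: result = 78

The answer is 78.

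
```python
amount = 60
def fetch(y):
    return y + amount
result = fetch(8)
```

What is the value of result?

Step 1: amount = 60 is defined globally.
Step 2: fetch(8) uses parameter y = 8 and looks up amount from global scope = 60.
Step 3: result = 8 + 60 = 68

The answer is 68.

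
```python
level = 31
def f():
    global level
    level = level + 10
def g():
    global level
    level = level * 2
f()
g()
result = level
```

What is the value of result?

Step 1: level = 31.
Step 2: f() adds 10: level = 31 + 10 = 41.
Step 3: g() doubles: level = 41 * 2 = 82.
Step 4: result = 82

The answer is 82.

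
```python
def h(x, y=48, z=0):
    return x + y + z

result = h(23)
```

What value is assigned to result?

Step 1: h(23) uses defaults y = 48, z = 0.
Step 2: Returns 23 + 48 + 0 = 71.
Step 3: result = 71

The answer is 71.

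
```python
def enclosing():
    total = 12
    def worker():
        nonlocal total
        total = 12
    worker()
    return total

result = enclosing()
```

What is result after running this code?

Step 1: enclosing() sets total = 12.
Step 2: worker() uses nonlocal to reassign total = 12.
Step 3: result = 12

The answer is 12.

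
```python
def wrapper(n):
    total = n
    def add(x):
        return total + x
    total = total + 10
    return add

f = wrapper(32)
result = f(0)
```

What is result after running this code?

Step 1: wrapper(32) sets total = 32, then total = 32 + 10 = 42.
Step 2: Closures capture by reference, so add sees total = 42.
Step 3: f(0) returns 42 + 0 = 42

The answer is 42.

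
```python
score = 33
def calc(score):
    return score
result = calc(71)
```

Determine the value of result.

Step 1: Global score = 33.
Step 2: calc(71) takes parameter score = 71, which shadows the global.
Step 3: result = 71

The answer is 71.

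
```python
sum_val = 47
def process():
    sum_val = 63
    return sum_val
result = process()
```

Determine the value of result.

Step 1: Global sum_val = 47.
Step 2: process() creates local sum_val = 63, shadowing the global.
Step 3: Returns local sum_val = 63. result = 63

The answer is 63.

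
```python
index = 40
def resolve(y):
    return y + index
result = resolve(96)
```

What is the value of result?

Step 1: index = 40 is defined globally.
Step 2: resolve(96) uses parameter y = 96 and looks up index from global scope = 40.
Step 3: result = 96 + 40 = 136

The answer is 136.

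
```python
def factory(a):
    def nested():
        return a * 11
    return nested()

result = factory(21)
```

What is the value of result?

Step 1: factory(21) binds parameter a = 21.
Step 2: nested() accesses a = 21 from enclosing scope.
Step 3: result = 21 * 11 = 231

The answer is 231.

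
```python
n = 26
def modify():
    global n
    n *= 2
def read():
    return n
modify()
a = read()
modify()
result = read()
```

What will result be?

Step 1: n = 26.
Step 2: First modify(): n = 26 * 2 = 52.
Step 3: Second modify(): n = 52 * 2 = 104.
Step 4: read() returns 104

The answer is 104.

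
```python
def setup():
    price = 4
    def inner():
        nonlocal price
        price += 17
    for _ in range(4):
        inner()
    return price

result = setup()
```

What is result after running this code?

Step 1: price = 4.
Step 2: inner() is called 4 times in a loop, each adding 17 via nonlocal.
Step 3: price = 4 + 17 * 4 = 72

The answer is 72.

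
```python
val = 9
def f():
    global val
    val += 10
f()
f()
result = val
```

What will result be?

Step 1: val = 9.
Step 2: First f(): val = 9 + 10 = 19.
Step 3: Second f(): val = 19 + 10 = 29. result = 29

The answer is 29.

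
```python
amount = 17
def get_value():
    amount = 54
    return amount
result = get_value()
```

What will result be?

Step 1: Global amount = 17.
Step 2: get_value() creates local amount = 54, shadowing the global.
Step 3: Returns local amount = 54. result = 54

The answer is 54.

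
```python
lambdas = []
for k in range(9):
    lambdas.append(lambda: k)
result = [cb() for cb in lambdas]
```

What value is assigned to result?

Step 1: All 9 lambdas share the same variable k.
Step 2: After the loop, k = 8.
Step 3: Each call returns 8. result = [8, 8, 8, 8, 8, 8, 8, 8, 8]

The answer is [8, 8, 8, 8, 8, 8, 8, 8, 8].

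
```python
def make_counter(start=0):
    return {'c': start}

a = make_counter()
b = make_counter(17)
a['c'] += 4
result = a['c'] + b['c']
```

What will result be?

Step 1: make_counter() returns a new dict each call (immutable default 0).
Step 2: a = {'c': 0}, b = {'c': 17}.
Step 3: a['c'] += 4 = 4. result = 4 + 17 = 21

The answer is 21.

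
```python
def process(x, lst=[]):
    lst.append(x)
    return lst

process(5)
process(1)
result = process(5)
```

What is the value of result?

Step 1: Mutable default argument gotcha! The list [] is created once.
Step 2: Each call appends to the SAME list: [5], [5, 1], [5, 1, 5].
Step 3: result = [5, 1, 5]

The answer is [5, 1, 5].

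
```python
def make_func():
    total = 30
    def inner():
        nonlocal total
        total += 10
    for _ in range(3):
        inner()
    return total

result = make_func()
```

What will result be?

Step 1: total = 30.
Step 2: inner() is called 3 times in a loop, each adding 10 via nonlocal.
Step 3: total = 30 + 10 * 3 = 60

The answer is 60.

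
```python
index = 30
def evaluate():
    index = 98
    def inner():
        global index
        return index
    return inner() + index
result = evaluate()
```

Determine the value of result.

Step 1: Global index = 30. evaluate() shadows with local index = 98.
Step 2: inner() uses global keyword, so inner() returns global index = 30.
Step 3: evaluate() returns 30 + 98 = 128

The answer is 128.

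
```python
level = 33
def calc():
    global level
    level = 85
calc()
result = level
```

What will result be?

Step 1: level = 33 globally.
Step 2: calc() declares global level and sets it to 85.
Step 3: After calc(), global level = 85. result = 85

The answer is 85.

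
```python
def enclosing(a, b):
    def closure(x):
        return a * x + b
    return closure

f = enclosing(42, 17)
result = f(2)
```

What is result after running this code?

Step 1: enclosing(42, 17) captures a = 42, b = 17.
Step 2: f(2) computes 42 * 2 + 17 = 101.
Step 3: result = 101

The answer is 101.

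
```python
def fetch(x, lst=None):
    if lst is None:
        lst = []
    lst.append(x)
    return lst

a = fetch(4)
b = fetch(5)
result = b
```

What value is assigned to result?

Step 1: None default with guard creates a NEW list each call.
Step 2: a = [4] (fresh list). b = [5] (another fresh list).
Step 3: result = [5] (this is the fix for mutable default)

The answer is [5].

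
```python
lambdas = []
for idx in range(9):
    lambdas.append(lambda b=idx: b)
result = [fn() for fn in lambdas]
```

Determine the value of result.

Step 1: Default arg b=idx captures idx at each iteration.
Step 2: Each lambda has its own default: 0, 1, ..., 8.
Step 3: result = [0, 1, 2, 3, 4, 5, 6, 7, 8]

The answer is [0, 1, 2, 3, 4, 5, 6, 7, 8].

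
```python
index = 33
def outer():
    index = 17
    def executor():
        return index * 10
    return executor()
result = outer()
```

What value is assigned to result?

Step 1: outer() shadows global index with index = 17.
Step 2: executor() finds index = 17 in enclosing scope, computes 17 * 10 = 170.
Step 3: result = 170

The answer is 170.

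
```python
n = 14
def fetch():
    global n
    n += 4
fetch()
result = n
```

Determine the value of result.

Step 1: n = 14 globally.
Step 2: fetch() modifies global n: n += 4 = 18.
Step 3: result = 18

The answer is 18.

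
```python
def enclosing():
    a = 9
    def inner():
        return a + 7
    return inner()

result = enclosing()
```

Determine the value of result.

Step 1: enclosing() defines a = 9.
Step 2: inner() reads a = 9 from enclosing scope, returns 9 + 7 = 16.
Step 3: result = 16

The answer is 16.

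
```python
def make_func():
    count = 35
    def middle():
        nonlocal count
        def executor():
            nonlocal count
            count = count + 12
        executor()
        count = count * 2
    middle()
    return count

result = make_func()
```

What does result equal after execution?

Step 1: count = 35.
Step 2: executor() adds 12: count = 35 + 12 = 47.
Step 3: middle() doubles: count = 47 * 2 = 94.
Step 4: result = 94

The answer is 94.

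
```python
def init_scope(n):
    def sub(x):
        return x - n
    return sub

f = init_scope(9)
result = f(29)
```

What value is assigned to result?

Step 1: init_scope(9) creates a closure capturing n = 9.
Step 2: f(29) computes 29 - 9 = 20.
Step 3: result = 20

The answer is 20.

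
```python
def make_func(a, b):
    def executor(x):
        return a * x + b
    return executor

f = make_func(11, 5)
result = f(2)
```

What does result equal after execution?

Step 1: make_func(11, 5) captures a = 11, b = 5.
Step 2: f(2) computes 11 * 2 + 5 = 27.
Step 3: result = 27

The answer is 27.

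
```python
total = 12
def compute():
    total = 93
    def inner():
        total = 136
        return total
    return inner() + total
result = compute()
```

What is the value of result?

Step 1: compute() has local total = 93. inner() has local total = 136.
Step 2: inner() returns its local total = 136.
Step 3: compute() returns 136 + its own total (93) = 229

The answer is 229.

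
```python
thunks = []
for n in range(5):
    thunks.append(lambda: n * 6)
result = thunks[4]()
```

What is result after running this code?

Step 1: All lambdas reference the same variable n (late binding).
Step 2: After the loop, n = 4. Every lambda returns n * 6.
Step 3: thunks[4]() = 4 * 6 = 24

The answer is 24.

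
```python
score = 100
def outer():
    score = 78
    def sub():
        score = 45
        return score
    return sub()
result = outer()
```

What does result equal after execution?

Step 1: Three scopes define score: global (100), outer (78), sub (45).
Step 2: sub() has its own local score = 45, which shadows both enclosing and global.
Step 3: result = 45 (local wins in LEGB)

The answer is 45.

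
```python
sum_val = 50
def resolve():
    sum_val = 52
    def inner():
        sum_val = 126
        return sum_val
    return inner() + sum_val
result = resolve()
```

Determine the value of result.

Step 1: resolve() has local sum_val = 52. inner() has local sum_val = 126.
Step 2: inner() returns its local sum_val = 126.
Step 3: resolve() returns 126 + its own sum_val (52) = 178

The answer is 178.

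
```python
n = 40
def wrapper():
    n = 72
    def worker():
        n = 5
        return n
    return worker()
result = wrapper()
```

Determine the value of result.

Step 1: Three scopes define n: global (40), wrapper (72), worker (5).
Step 2: worker() has its own local n = 5, which shadows both enclosing and global.
Step 3: result = 5 (local wins in LEGB)

The answer is 5.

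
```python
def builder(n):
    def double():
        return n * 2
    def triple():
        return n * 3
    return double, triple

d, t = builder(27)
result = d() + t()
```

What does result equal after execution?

Step 1: Both closures capture the same n = 27.
Step 2: d() = 27 * 2 = 54, t() = 27 * 3 = 81.
Step 3: result = 54 + 81 = 135

The answer is 135.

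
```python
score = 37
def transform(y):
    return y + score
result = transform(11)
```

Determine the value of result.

Step 1: score = 37 is defined globally.
Step 2: transform(11) uses parameter y = 11 and looks up score from global scope = 37.
Step 3: result = 11 + 37 = 48

The answer is 48.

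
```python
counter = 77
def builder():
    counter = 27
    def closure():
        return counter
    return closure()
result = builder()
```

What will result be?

Step 1: counter = 77 globally, but builder() defines counter = 27 locally.
Step 2: closure() looks up counter. Not in local scope, so checks enclosing scope (builder) and finds counter = 27.
Step 3: result = 27

The answer is 27.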